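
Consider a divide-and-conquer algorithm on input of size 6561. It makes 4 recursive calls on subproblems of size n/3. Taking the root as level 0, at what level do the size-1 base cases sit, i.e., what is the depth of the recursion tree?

For divide and conquer with division factor 3:

Problem sizes at each level:
Level 0: 6561
Level 1: 2187
Level 2: 729
Level 3: 243
Level 4: 81
Level 5: 27
Level 6: 9
Level 7: 3
Level 8: 1

The root is level 0 and the size-1 base case is level 8 (the tree spans levels 0 through 8, i.e. 9 levels counting the root), so the depth is the number of divisions: log_3(6561) = 8

The recursion tree depth is log_3(6561) = 8. At each level, the problem size is divided by 3, so it takes 8 divisions to reduce to a base case of size 1. The algorithm makes 4 recursive calls at each level.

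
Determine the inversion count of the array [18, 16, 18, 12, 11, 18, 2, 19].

Finding inversions in [18, 16, 18, 12, 11, 18, 2, 19]:

(0, 1): arr[0]=18 > arr[1]=16
(0, 3): arr[0]=18 > arr[3]=12
(0, 4): arr[0]=18 > arr[4]=11
(0, 6): arr[0]=18 > arr[6]=2
(1, 3): arr[1]=16 > arr[3]=12
(1, 4): arr[1]=16 > arr[4]=11
(1, 6): arr[1]=16 > arr[6]=2
(2, 3): arr[2]=18 > arr[3]=12
(2, 4): arr[2]=18 > arr[4]=11
(2, 6): arr[2]=18 > arr[6]=2
(3, 4): arr[3]=12 > arr[4]=11
(3, 6): arr[3]=12 > arr[6]=2
(4, 6): arr[4]=11 > arr[6]=2
(5, 6): arr[5]=18 > arr[6]=2

Total inversions: 14

The array has 14 inversion(s): (0,1), (0,3), (0,4), (0,6), (1,3), (1,4), (1,6), (2,3), (2,4), (2,6), (3,4), (3,6), (4,6), (5,6). Each pair (i,j) satisfies i < j and arr[i] > arr[j].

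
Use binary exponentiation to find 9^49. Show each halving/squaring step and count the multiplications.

Computing 9^49 by squaring (build up from 9^1; each line after the first costs one multiplication):

9^1 = 9
9^2 = (9^1)^2 = 9^2 = 81
9^3 = 9 * 9^2 = 9 * 81 = 729
9^6 = (9^3)^2 = 729^2 = 531441
9^12 = (9^6)^2 = 531441^2 = 282429536481
9^24 = (9^12)^2 = 282429536481^2 = 79766443076872509863361
9^48 = (9^24)^2 = 79766443076872509863361^2 = 6362685441135942358474828762538534230890216321
9^49 = 9 * 9^48 = 9 * 6362685441135942358474828762538534230890216321 = 57264168970223481226273458862846808078011946889

Result: 57264168970223481226273458862846808078011946889
Multiplications needed: 7 (7 lines after 9^1)

9^49 = 57264168970223481226273458862846808078011946889. Using exponentiation by squaring, this requires 7 multiplications. The key idea: if the exponent is even, square the half-power; if odd, multiply by the base once.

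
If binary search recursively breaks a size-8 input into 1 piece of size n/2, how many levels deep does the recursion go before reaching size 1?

For divide and conquer with division factor 2:

Problem sizes at each level:
Level 0: 8
Level 1: 4
Level 2: 2
Level 3: 1

The root is level 0 and the size-1 base case is level 3 (the tree spans levels 0 through 3, i.e. 4 levels counting the root), so the depth is the number of divisions: log_2(8) = 3

The recursion tree depth is log_2(8) = 3. At each level, the problem size is divided by 2, so it takes 3 divisions to reduce to a base case of size 1. The algorithm makes 1 recursive call at each level.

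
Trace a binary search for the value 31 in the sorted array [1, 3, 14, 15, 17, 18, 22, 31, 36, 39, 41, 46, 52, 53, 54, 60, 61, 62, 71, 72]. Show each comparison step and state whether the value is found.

Binary search for 31 in [1, 3, 14, 15, 17, 18, 22, 31, 36, 39, 41, 46, 52, 53, 54, 60, 61, 62, 71, 72]:

lo=0, hi=19, mid=9, arr[mid]=39 -> 39 > 31, search left half
lo=0, hi=8, mid=4, arr[mid]=17 -> 17 < 31, search right half
lo=5, hi=8, mid=6, arr[mid]=22 -> 22 < 31, search right half
lo=7, hi=8, mid=7, arr[mid]=31 -> Found target at index 7!

Binary search finds 31 at index 7 after 4 comparisons. The search repeatedly halves the search space by comparing with the middle element.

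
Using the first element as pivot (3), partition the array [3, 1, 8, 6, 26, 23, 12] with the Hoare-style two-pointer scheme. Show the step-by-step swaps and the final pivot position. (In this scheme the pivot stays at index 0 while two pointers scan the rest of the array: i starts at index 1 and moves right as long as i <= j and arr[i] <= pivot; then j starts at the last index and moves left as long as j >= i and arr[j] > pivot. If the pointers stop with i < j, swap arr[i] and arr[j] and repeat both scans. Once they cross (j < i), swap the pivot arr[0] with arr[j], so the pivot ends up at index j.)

Hoare-style two-pointer partition with pivot = 3:

Initial array: [3, 1, 8, 6, 26, 23, 12]

Pointers start at i = 1, j = 6.
i ends at 2, j ends at 1: the pointers have crossed (j < i), so scanning stops.

Swap pivot arr[0] with arr[1] to place pivot at position 1: [1, 3, 8, 6, 26, 23, 12]
Pivot position: 1

After partitioning with pivot 3, the array becomes [1, 3, 8, 6, 26, 23, 12]. The pivot is placed at index 1. All elements to the left of the pivot are <= 3, and all elements to the right are > 3.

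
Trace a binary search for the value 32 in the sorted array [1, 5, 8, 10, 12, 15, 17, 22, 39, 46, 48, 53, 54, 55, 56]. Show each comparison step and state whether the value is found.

Binary search for 32 in [1, 5, 8, 10, 12, 15, 17, 22, 39, 46, 48, 53, 54, 55, 56]:

lo=0, hi=14, mid=7, arr[mid]=22 -> 22 < 32, search right half
lo=8, hi=14, mid=11, arr[mid]=53 -> 53 > 32, search left half
lo=8, hi=10, mid=9, arr[mid]=46 -> 46 > 32, search left half
lo=8, hi=8, mid=8, arr[mid]=39 -> 39 > 32, search left half
lo=8 > hi=7, target 32 not found

Binary search determines that 32 is not in the array after 4 comparisons. The search space was exhausted without finding the target.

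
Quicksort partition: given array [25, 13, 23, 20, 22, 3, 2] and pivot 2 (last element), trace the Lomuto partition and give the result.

Lomuto partition with pivot = 2:

Initial array: [25, 13, 23, 20, 22, 3, 2]

arr[0]=25 > 2: no swap
arr[1]=13 > 2: no swap
arr[2]=23 > 2: no swap
arr[3]=20 > 2: no swap
arr[4]=22 > 2: no swap
arr[5]=3 > 2: no swap

Place pivot at position 0: [2, 13, 23, 20, 22, 3, 25]
Pivot position: 0

After partitioning with pivot 2, the array becomes [2, 13, 23, 20, 22, 3, 25]. The pivot is placed at index 0. All elements to the left of the pivot are <= 2, and all elements to the right are > 2.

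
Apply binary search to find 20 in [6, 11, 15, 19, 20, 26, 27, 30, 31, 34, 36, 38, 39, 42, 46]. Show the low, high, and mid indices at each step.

Binary search for 20 in [6, 11, 15, 19, 20, 26, 27, 30, 31, 34, 36, 38, 39, 42, 46]:

lo=0, hi=14, mid=7, arr[mid]=30 -> 30 > 20, search left half
lo=0, hi=6, mid=3, arr[mid]=19 -> 19 < 20, search right half
lo=4, hi=6, mid=5, arr[mid]=26 -> 26 > 20, search left half
lo=4, hi=4, mid=4, arr[mid]=20 -> Found target at index 4!

Binary search finds 20 at index 4 after 4 comparisons. The search repeatedly halves the search space by comparing with the middle element.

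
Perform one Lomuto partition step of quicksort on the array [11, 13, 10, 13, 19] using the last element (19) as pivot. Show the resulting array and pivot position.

Lomuto partition with pivot = 19:

Initial array: [11, 13, 10, 13, 19]

arr[0]=11 <= 19: swap with position 0, array becomes [11, 13, 10, 13, 19]
arr[1]=13 <= 19: swap with position 1, array becomes [11, 13, 10, 13, 19]
arr[2]=10 <= 19: swap with position 2, array becomes [11, 13, 10, 13, 19]
arr[3]=13 <= 19: swap with position 3, array becomes [11, 13, 10, 13, 19]

Place pivot at position 4: [11, 13, 10, 13, 19]
Pivot position: 4

After partitioning with pivot 19, the array becomes [11, 13, 10, 13, 19]. The pivot is placed at index 4. All elements to the left of the pivot are <= 19, and all elements to the right are > 19.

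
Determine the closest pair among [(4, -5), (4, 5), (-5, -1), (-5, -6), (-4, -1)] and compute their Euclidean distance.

Computing all pairwise distances among 5 points:

d((4, -5), (4, 5)) = 10.0
d((4, -5), (-5, -1)) = 9.8489
d((4, -5), (-5, -6)) = 9.0554
d((4, -5), (-4, -1)) = 8.9443
d((4, 5), (-5, -1)) = 10.8167
d((4, 5), (-5, -6)) = 14.2127
d((4, 5), (-4, -1)) = 10.0
d((-5, -1), (-5, -6)) = 5.0
d((-5, -1), (-4, -1)) = 1.0 <-- minimum
d((-5, -6), (-4, -1)) = 5.099

Closest pair: (-5, -1) and (-4, -1) with distance 1.0

The closest pair is (-5, -1) and (-4, -1) with Euclidean distance 1.0. For 5 points, brute-force pairwise comparison is shown above. For large n, the divide-and-conquer algorithm (sort by x, recurse on halves, check the dividing strip) achieves O(n log n).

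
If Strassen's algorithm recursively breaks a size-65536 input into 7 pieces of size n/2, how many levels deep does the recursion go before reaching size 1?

For divide and conquer with division factor 2:

Problem sizes at each level:
Level 0: 65536
Level 1: 32768
Level 2: 16384
Level 3: 8192
Level 4: 4096
Level 5: 2048
Level 6: 1024
Level 7: 512
Level 8: 256
Level 9: 128
Level 10: 64
Level 11: 32
Level 12: 16
Level 13: 8
Level 14: 4
Level 15: 2
Level 16: 1

The root is level 0 and the size-1 base case is level 16 (the tree spans levels 0 through 16, i.e. 17 levels counting the root), so the depth is the number of divisions: log_2(65536) = 16

The recursion tree depth is log_2(65536) = 16. At each level, the problem size is divided by 2, so it takes 16 divisions to reduce to a base case of size 1. The algorithm makes 7 recursive calls at each level.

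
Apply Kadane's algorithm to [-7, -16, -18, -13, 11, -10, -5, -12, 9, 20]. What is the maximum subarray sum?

Using Kadane's algorithm on [-7, -16, -18, -13, 11, -10, -5, -12, 9, 20]:

Scanning through the array:
Position 1 (value -16): max_ending_here = -16, max_so_far = -7
Position 2 (value -18): max_ending_here = -18, max_so_far = -7
Position 3 (value -13): max_ending_here = -13, max_so_far = -7
Position 4 (value 11): max_ending_here = 11, max_so_far = 11
Position 5 (value -10): max_ending_here = 1, max_so_far = 11
Position 6 (value -5): max_ending_here = -4, max_so_far = 11
Position 7 (value -12): max_ending_here = -12, max_so_far = 11
Position 8 (value 9): max_ending_here = 9, max_so_far = 11
Position 9 (value 20): max_ending_here = 29, max_so_far = 29

Maximum subarray: [9, 20]
Maximum sum: 29

The maximum subarray is [9, 20] with sum 29. This subarray runs from index 8 to index 9.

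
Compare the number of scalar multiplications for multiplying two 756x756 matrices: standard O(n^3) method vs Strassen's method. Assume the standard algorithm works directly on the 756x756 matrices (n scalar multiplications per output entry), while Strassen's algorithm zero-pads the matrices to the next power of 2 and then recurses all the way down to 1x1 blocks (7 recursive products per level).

Matrix multiplication for 756x756 matrices:

Strassen's algorithm requires power-of-2 dimensions. Pad 756x756 to 1024x1024 (next power of 2).

Standard algorithm: 756^3 = 432081216 multiplications
Strassen's algorithm: 7^(log2(1024)) = 7^10 = 282475249 multiplications
Savings: 432081216 - 282475249 = 149605967 multiplications

Standard: 432081216 multiplications (756^3). Strassen: 282475249 multiplications (7^10, after padding to 1024x1024). Strassen reduces 8 recursive multiplications to 7 at each level.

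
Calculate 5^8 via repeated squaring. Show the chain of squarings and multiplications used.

Computing 5^8 by squaring (build up from 5^1; each line after the first costs one multiplication):

5^1 = 5
5^2 = (5^1)^2 = 5^2 = 25
5^4 = (5^2)^2 = 25^2 = 625
5^8 = (5^4)^2 = 625^2 = 390625

Result: 390625
Multiplications needed: 3 (3 lines after 5^1)

5^8 = 390625. Using exponentiation by squaring, this requires 3 multiplications. The key idea: if the exponent is even, square the half-power; if odd, multiply by the base once.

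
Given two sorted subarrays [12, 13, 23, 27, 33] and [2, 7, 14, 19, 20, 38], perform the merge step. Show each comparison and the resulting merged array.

Merging process:

Compare 12 vs 2: take 2 from right. Merged: [2]
Compare 12 vs 7: take 7 from right. Merged: [2, 7]
Compare 12 vs 14: take 12 from left. Merged: [2, 7, 12]
Compare 13 vs 14: take 13 from left. Merged: [2, 7, 12, 13]
Compare 23 vs 14: take 14 from right. Merged: [2, 7, 12, 13, 14]
Compare 23 vs 19: take 19 from right. Merged: [2, 7, 12, 13, 14, 19]
Compare 23 vs 20: take 20 from right. Merged: [2, 7, 12, 13, 14, 19, 20]
Compare 23 vs 38: take 23 from left. Merged: [2, 7, 12, 13, 14, 19, 20, 23]
Compare 27 vs 38: take 27 from left. Merged: [2, 7, 12, 13, 14, 19, 20, 23, 27]
Compare 33 vs 38: take 33 from left. Merged: [2, 7, 12, 13, 14, 19, 20, 23, 27, 33]
Append remaining from right: [38]. Merged: [2, 7, 12, 13, 14, 19, 20, 23, 27, 33, 38]

Final merged array: [2, 7, 12, 13, 14, 19, 20, 23, 27, 33, 38]
Total comparisons: 10

The merged array is [2, 7, 12, 13, 14, 19, 20, 23, 27, 33, 38], requiring 10 comparisons. The merge step runs in O(n) time where n is the total number of elements.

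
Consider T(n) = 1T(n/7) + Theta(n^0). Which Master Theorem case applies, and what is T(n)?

Master Theorem for T(n) = 1T(n/7) + O(n^0):

a = 1, b = 7, c = 0
log_b(a) = log_7(1) = 0.0000

Case 2: c = 0 = log_7(1) = 0.0000
T(n) = O(n^0 log n) = O(log n)

For T(n) = 1T(n/7) + O(n^0): log_7(1) = 0.0000. This is Case 2 of the Master Theorem (c = log_b(a), equal work at all levels), giving O(log n).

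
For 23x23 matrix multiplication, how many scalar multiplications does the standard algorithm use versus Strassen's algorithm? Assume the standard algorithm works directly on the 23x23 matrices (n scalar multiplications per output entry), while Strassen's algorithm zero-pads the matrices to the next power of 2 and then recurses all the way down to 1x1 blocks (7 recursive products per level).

Matrix multiplication for 23x23 matrices:

Strassen's algorithm requires power-of-2 dimensions. Pad 23x23 to 32x32 (next power of 2).

Standard algorithm: 23^3 = 12167 multiplications
Strassen's algorithm: 7^(log2(32)) = 7^5 = 16807 multiplications
Difference: 12167 - 16807 = -4640 (Strassen uses MORE here due to padding overhead — for small or just-over-power-of-2 n, padding can outweigh the per-level savings)

Standard: 12167 multiplications (23^3). Strassen: 16807 multiplications (7^5, after padding to 32x32). Strassen reduces 8 recursive multiplications to 7 at each level.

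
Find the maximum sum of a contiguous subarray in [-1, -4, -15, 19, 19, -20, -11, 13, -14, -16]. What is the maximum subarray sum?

Using Kadane's algorithm on [-1, -4, -15, 19, 19, -20, -11, 13, -14, -16]:

Scanning through the array:
Position 1 (value -4): max_ending_here = -4, max_so_far = -1
Position 2 (value -15): max_ending_here = -15, max_so_far = -1
Position 3 (value 19): max_ending_here = 19, max_so_far = 19
Position 4 (value 19): max_ending_here = 38, max_so_far = 38
Position 5 (value -20): max_ending_here = 18, max_so_far = 38
Position 6 (value -11): max_ending_here = 7, max_so_far = 38
Position 7 (value 13): max_ending_here = 20, max_so_far = 38
Position 8 (value -14): max_ending_here = 6, max_so_far = 38
Position 9 (value -16): max_ending_here = -10, max_so_far = 38

Maximum subarray: [19, 19]
Maximum sum: 38

The maximum subarray is [19, 19] with sum 38. This subarray runs from index 3 to index 4.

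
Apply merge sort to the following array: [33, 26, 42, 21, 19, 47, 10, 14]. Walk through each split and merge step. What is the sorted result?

Merge sort trace:

Split: [33, 26, 42, 21, 19, 47, 10, 14] -> [33, 26, 42, 21] and [19, 47, 10, 14]
  Split: [33, 26, 42, 21] -> [33, 26] and [42, 21]
    Split: [33, 26] -> [33] and [26]
    Merge: [33] + [26] -> [26, 33]
    Split: [42, 21] -> [42] and [21]
    Merge: [42] + [21] -> [21, 42]
  Merge: [26, 33] + [21, 42] -> [21, 26, 33, 42]
  Split: [19, 47, 10, 14] -> [19, 47] and [10, 14]
    Split: [19, 47] -> [19] and [47]
    Merge: [19] + [47] -> [19, 47]
    Split: [10, 14] -> [10] and [14]
    Merge: [10] + [14] -> [10, 14]
  Merge: [19, 47] + [10, 14] -> [10, 14, 19, 47]
Merge: [21, 26, 33, 42] + [10, 14, 19, 47] -> [10, 14, 19, 21, 26, 33, 42, 47]

Final sorted array: [10, 14, 19, 21, 26, 33, 42, 47]

The merge sort proceeds by recursively splitting the array and merging sorted halves.
After all merges, the sorted array is [10, 14, 19, 21, 26, 33, 42, 47].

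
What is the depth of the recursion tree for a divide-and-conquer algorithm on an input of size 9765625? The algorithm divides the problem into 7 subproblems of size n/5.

For divide and conquer with division factor 5:

Problem sizes at each level:
Level 0: 9765625
Level 1: 1953125
Level 2: 390625
Level 3: 78125
Level 4: 15625
Level 5: 3125
Level 6: 625
Level 7: 125
Level 8: 25
Level 9: 5
Level 10: 1

The root is level 0 and the size-1 base case is level 10 (the tree spans levels 0 through 10, i.e. 11 levels counting the root), so the depth is the number of divisions: log_5(9765625) = 10

The recursion tree depth is log_5(9765625) = 10. At each level, the problem size is divided by 5, so it takes 10 divisions to reduce to a base case of size 1. The algorithm makes 7 recursive calls at each level.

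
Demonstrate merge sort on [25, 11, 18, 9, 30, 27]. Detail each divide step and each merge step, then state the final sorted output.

Merge sort trace:

Split: [25, 11, 18, 9, 30, 27] -> [25, 11, 18] and [9, 30, 27]
  Split: [25, 11, 18] -> [25] and [11, 18]
    Split: [11, 18] -> [11] and [18]
    Merge: [11] + [18] -> [11, 18]
  Merge: [25] + [11, 18] -> [11, 18, 25]
  Split: [9, 30, 27] -> [9] and [30, 27]
    Split: [30, 27] -> [30] and [27]
    Merge: [30] + [27] -> [27, 30]
  Merge: [9] + [27, 30] -> [9, 27, 30]
Merge: [11, 18, 25] + [9, 27, 30] -> [9, 11, 18, 25, 27, 30]

Final sorted array: [9, 11, 18, 25, 27, 30]

The merge sort proceeds by recursively splitting the array and merging sorted halves.
After all merges, the sorted array is [9, 11, 18, 25, 27, 30].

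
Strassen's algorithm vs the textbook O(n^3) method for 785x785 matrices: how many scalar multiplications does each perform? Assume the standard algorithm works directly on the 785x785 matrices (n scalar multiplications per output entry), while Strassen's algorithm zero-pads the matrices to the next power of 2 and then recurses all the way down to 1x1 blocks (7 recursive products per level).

Matrix multiplication for 785x785 matrices:

Strassen's algorithm requires power-of-2 dimensions. Pad 785x785 to 1024x1024 (next power of 2).

Standard algorithm: 785^3 = 483736625 multiplications
Strassen's algorithm: 7^(log2(1024)) = 7^10 = 282475249 multiplications
Savings: 483736625 - 282475249 = 201261376 multiplications

Standard: 483736625 multiplications (785^3). Strassen: 282475249 multiplications (7^10, after padding to 1024x1024). Strassen reduces 8 recursive multiplications to 7 at each level.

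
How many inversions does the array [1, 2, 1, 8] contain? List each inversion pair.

Finding inversions in [1, 2, 1, 8]:

(1, 2): arr[1]=2 > arr[2]=1

Total inversions: 1

The array has 1 inversion(s): (1,2). Each pair (i,j) satisfies i < j and arr[i] > arr[j].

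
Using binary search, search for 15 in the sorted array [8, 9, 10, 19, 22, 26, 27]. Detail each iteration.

Binary search for 15 in [8, 9, 10, 19, 22, 26, 27]:

lo=0, hi=6, mid=3, arr[mid]=19 -> 19 > 15, search left half
lo=0, hi=2, mid=1, arr[mid]=9 -> 9 < 15, search right half
lo=2, hi=2, mid=2, arr[mid]=10 -> 10 < 15, search right half
lo=3 > hi=2, target 15 not found

Binary search determines that 15 is not in the array after 3 comparisons. The search space was exhausted without finding the target.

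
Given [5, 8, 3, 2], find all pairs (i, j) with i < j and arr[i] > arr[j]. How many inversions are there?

Finding inversions in [5, 8, 3, 2]:

(0, 2): arr[0]=5 > arr[2]=3
(0, 3): arr[0]=5 > arr[3]=2
(1, 2): arr[1]=8 > arr[2]=3
(1, 3): arr[1]=8 > arr[3]=2
(2, 3): arr[2]=3 > arr[3]=2

Total inversions: 5

The array has 5 inversion(s): (0,2), (0,3), (1,2), (1,3), (2,3). Each pair (i,j) satisfies i < j and arr[i] > arr[j].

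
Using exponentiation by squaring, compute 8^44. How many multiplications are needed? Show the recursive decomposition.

Computing 8^44 by squaring (build up from 8^1; each line after the first costs one multiplication):

8^1 = 8
8^2 = (8^1)^2 = 8^2 = 64
8^4 = (8^2)^2 = 64^2 = 4096
8^5 = 8 * 8^4 = 8 * 4096 = 32768
8^10 = (8^5)^2 = 32768^2 = 1073741824
8^11 = 8 * 8^10 = 8 * 1073741824 = 8589934592
8^22 = (8^11)^2 = 8589934592^2 = 73786976294838206464
8^44 = (8^22)^2 = 73786976294838206464^2 = 5444517870735015415413993718908291383296

Result: 5444517870735015415413993718908291383296
Multiplications needed: 7 (7 lines after 8^1)

8^44 = 5444517870735015415413993718908291383296. Using exponentiation by squaring, this requires 7 multiplications. The key idea: if the exponent is even, square the half-power; if odd, multiply by the base once.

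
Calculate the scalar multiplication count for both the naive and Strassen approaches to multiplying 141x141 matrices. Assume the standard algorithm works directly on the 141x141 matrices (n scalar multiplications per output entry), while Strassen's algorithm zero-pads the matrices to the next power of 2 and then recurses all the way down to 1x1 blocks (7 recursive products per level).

Matrix multiplication for 141x141 matrices:

Strassen's algorithm requires power-of-2 dimensions. Pad 141x141 to 256x256 (next power of 2).

Standard algorithm: 141^3 = 2803221 multiplications
Strassen's algorithm: 7^(log2(256)) = 7^8 = 5764801 multiplications
Difference: 2803221 - 5764801 = -2961580 (Strassen uses MORE here due to padding overhead — for small or just-over-power-of-2 n, padding can outweigh the per-level savings)

Standard: 2803221 multiplications (141^3). Strassen: 5764801 multiplications (7^8, after padding to 256x256). Strassen reduces 8 recursive multiplications to 7 at each level.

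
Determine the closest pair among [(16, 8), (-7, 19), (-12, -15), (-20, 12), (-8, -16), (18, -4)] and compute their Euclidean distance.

Computing all pairwise distances among 6 points:

d((16, 8), (-7, 19)) = 25.4951
d((16, 8), (-12, -15)) = 36.2353
d((16, 8), (-20, 12)) = 36.2215
d((16, 8), (-8, -16)) = 33.9411
d((16, 8), (18, -4)) = 12.1655
d((-7, 19), (-12, -15)) = 34.3657
d((-7, 19), (-20, 12)) = 14.7648
d((-7, 19), (-8, -16)) = 35.0143
d((-7, 19), (18, -4)) = 33.9706
d((-12, -15), (-20, 12)) = 28.1603
d((-12, -15), (-8, -16)) = 4.1231 <-- minimum
d((-12, -15), (18, -4)) = 31.9531
d((-20, 12), (-8, -16)) = 30.4631
d((-20, 12), (18, -4)) = 41.2311
d((-8, -16), (18, -4)) = 28.6356

Closest pair: (-12, -15) and (-8, -16) with distance 4.1231

The closest pair is (-12, -15) and (-8, -16) with Euclidean distance 4.1231. For 6 points, brute-force pairwise comparison is shown above. For large n, the divide-and-conquer algorithm (sort by x, recurse on halves, check the dividing strip) achieves O(n log n).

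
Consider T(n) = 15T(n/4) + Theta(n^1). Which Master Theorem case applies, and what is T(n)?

Master Theorem for T(n) = 15T(n/4) + O(n^1):

a = 15, b = 4, c = 1
log_b(a) = log_4(15) = 1.9534

Case 1: c = 1 < log_4(15) = 1.9534
T(n) = O(n^(log_4 15))

For T(n) = 15T(n/4) + O(n^1): log_4(15) = 1.9534. This is Case 1 of the Master Theorem (c < log_b(a), work dominated by leaves), giving O(n^(log_4 15)).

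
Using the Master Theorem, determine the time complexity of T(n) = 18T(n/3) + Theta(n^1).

Master Theorem for T(n) = 18T(n/3) + O(n^1):

a = 18, b = 3, c = 1
log_b(a) = log_3(18) = 2.6309

Case 1: c = 1 < log_3(18) = 2.6309
T(n) = O(n^(log_3 18))

For T(n) = 18T(n/3) + O(n^1): log_3(18) = 2.6309. This is Case 1 of the Master Theorem (c < log_b(a), work dominated by leaves), giving O(n^(log_3 18)).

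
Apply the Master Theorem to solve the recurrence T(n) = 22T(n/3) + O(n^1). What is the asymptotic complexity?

Master Theorem for T(n) = 22T(n/3) + O(n^1):

a = 22, b = 3, c = 1
log_b(a) = log_3(22) = 2.8136

Case 1: c = 1 < log_3(22) = 2.8136
T(n) = O(n^(log_3 22))

For T(n) = 22T(n/3) + O(n^1): log_3(22) = 2.8136. This is Case 1 of the Master Theorem (c < log_b(a), work dominated by leaves), giving O(n^(log_3 22)).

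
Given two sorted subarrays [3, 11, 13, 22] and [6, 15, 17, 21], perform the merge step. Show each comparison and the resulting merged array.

Merging process:

Compare 3 vs 6: take 3 from left. Merged: [3]
Compare 11 vs 6: take 6 from right. Merged: [3, 6]
Compare 11 vs 15: take 11 from left. Merged: [3, 6, 11]
Compare 13 vs 15: take 13 from left. Merged: [3, 6, 11, 13]
Compare 22 vs 15: take 15 from right. Merged: [3, 6, 11, 13, 15]
Compare 22 vs 17: take 17 from right. Merged: [3, 6, 11, 13, 15, 17]
Compare 22 vs 21: take 21 from right. Merged: [3, 6, 11, 13, 15, 17, 21]
Append remaining from left: [22]. Merged: [3, 6, 11, 13, 15, 17, 21, 22]

Final merged array: [3, 6, 11, 13, 15, 17, 21, 22]
Total comparisons: 7

The merged array is [3, 6, 11, 13, 15, 17, 21, 22], requiring 7 comparisons. The merge step runs in O(n) time where n is the total number of elements.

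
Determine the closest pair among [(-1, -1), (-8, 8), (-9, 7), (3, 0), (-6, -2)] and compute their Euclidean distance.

Computing all pairwise distances among 5 points:

d((-1, -1), (-8, 8)) = 11.4018
d((-1, -1), (-9, 7)) = 11.3137
d((-1, -1), (3, 0)) = 4.1231
d((-1, -1), (-6, -2)) = 5.099
d((-8, 8), (-9, 7)) = 1.4142 <-- minimum
d((-8, 8), (3, 0)) = 13.6015
d((-8, 8), (-6, -2)) = 10.198
d((-9, 7), (3, 0)) = 13.8924
d((-9, 7), (-6, -2)) = 9.4868
d((3, 0), (-6, -2)) = 9.2195

Closest pair: (-8, 8) and (-9, 7) with distance 1.4142

The closest pair is (-8, 8) and (-9, 7) with Euclidean distance 1.4142. For 5 points, brute-force pairwise comparison is shown above. For large n, the divide-and-conquer algorithm (sort by x, recurse on halves, check the dividing strip) achieves O(n log n).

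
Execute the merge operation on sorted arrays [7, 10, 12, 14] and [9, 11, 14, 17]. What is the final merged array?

Merging process:

Compare 7 vs 9: take 7 from left. Merged: [7]
Compare 10 vs 9: take 9 from right. Merged: [7, 9]
Compare 10 vs 11: take 10 from left. Merged: [7, 9, 10]
Compare 12 vs 11: take 11 from right. Merged: [7, 9, 10, 11]
Compare 12 vs 14: take 12 from left. Merged: [7, 9, 10, 11, 12]
Compare 14 vs 14: take 14 from left. Merged: [7, 9, 10, 11, 12, 14]
Append remaining from right: [14, 17]. Merged: [7, 9, 10, 11, 12, 14, 14, 17]

Final merged array: [7, 9, 10, 11, 12, 14, 14, 17]
Total comparisons: 6

The merged array is [7, 9, 10, 11, 12, 14, 14, 17], requiring 6 comparisons. The merge step runs in O(n) time where n is the total number of elements.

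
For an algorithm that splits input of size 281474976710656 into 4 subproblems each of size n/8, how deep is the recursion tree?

For divide and conquer with division factor 8:

Problem sizes at each level:
Level 0: 281474976710656
Level 1: 35184372088832
Level 2: 4398046511104
Level 3: 549755813888
Level 4: 68719476736
Level 5: 8589934592
Level 6: 1073741824
Level 7: 134217728
Level 8: 16777216
Level 9: 2097152
Level 10: 262144
Level 11: 32768
Level 12: 4096
Level 13: 512
Level 14: 64
Level 15: 8
Level 16: 1

The root is level 0 and the size-1 base case is level 16 (the tree spans levels 0 through 16, i.e. 17 levels counting the root), so the depth is the number of divisions: log_8(281474976710656) = 16

The recursion tree depth is log_8(281474976710656) = 16. At each level, the problem size is divided by 8, so it takes 16 divisions to reduce to a base case of size 1. The algorithm makes 4 recursive calls at each level.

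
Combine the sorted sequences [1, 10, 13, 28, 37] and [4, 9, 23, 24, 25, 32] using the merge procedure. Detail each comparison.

Merging process:

Compare 1 vs 4: take 1 from left. Merged: [1]
Compare 10 vs 4: take 4 from right. Merged: [1, 4]
Compare 10 vs 9: take 9 from right. Merged: [1, 4, 9]
Compare 10 vs 23: take 10 from left. Merged: [1, 4, 9, 10]
Compare 13 vs 23: take 13 from left. Merged: [1, 4, 9, 10, 13]
Compare 28 vs 23: take 23 from right. Merged: [1, 4, 9, 10, 13, 23]
Compare 28 vs 24: take 24 from right. Merged: [1, 4, 9, 10, 13, 23, 24]
Compare 28 vs 25: take 25 from right. Merged: [1, 4, 9, 10, 13, 23, 24, 25]
Compare 28 vs 32: take 28 from left. Merged: [1, 4, 9, 10, 13, 23, 24, 25, 28]
Compare 37 vs 32: take 32 from right. Merged: [1, 4, 9, 10, 13, 23, 24, 25, 28, 32]
Append remaining from left: [37]. Merged: [1, 4, 9, 10, 13, 23, 24, 25, 28, 32, 37]

Final merged array: [1, 4, 9, 10, 13, 23, 24, 25, 28, 32, 37]
Total comparisons: 10

The merged array is [1, 4, 9, 10, 13, 23, 24, 25, 28, 32, 37], requiring 10 comparisons. The merge step runs in O(n) time where n is the total number of elements.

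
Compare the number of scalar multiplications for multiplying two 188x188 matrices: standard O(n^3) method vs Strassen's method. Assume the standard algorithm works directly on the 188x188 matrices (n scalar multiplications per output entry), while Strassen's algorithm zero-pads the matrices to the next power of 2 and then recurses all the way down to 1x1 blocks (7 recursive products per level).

Matrix multiplication for 188x188 matrices:

Strassen's algorithm requires power-of-2 dimensions. Pad 188x188 to 256x256 (next power of 2).

Standard algorithm: 188^3 = 6644672 multiplications
Strassen's algorithm: 7^(log2(256)) = 7^8 = 5764801 multiplications
Savings: 6644672 - 5764801 = 879871 multiplications

Standard: 6644672 multiplications (188^3). Strassen: 5764801 multiplications (7^8, after padding to 256x256). Strassen reduces 8 recursive multiplications to 7 at each level.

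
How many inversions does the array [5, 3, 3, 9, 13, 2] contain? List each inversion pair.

Finding inversions in [5, 3, 3, 9, 13, 2]:

(0, 1): arr[0]=5 > arr[1]=3
(0, 2): arr[0]=5 > arr[2]=3
(0, 5): arr[0]=5 > arr[5]=2
(1, 5): arr[1]=3 > arr[5]=2
(2, 5): arr[2]=3 > arr[5]=2
(3, 5): arr[3]=9 > arr[5]=2
(4, 5): arr[4]=13 > arr[5]=2

Total inversions: 7

The array has 7 inversion(s): (0,1), (0,2), (0,5), (1,5), (2,5), (3,5), (4,5). Each pair (i,j) satisfies i < j and arr[i] > arr[j].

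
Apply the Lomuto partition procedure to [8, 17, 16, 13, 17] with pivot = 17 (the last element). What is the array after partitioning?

Lomuto partition with pivot = 17:

Initial array: [8, 17, 16, 13, 17]

arr[0]=8 <= 17: swap with position 0, array becomes [8, 17, 16, 13, 17]
arr[1]=17 <= 17: swap with position 1, array becomes [8, 17, 16, 13, 17]
arr[2]=16 <= 17: swap with position 2, array becomes [8, 17, 16, 13, 17]
arr[3]=13 <= 17: swap with position 3, array becomes [8, 17, 16, 13, 17]

Place pivot at position 4: [8, 17, 16, 13, 17]
Pivot position: 4

After partitioning with pivot 17, the array becomes [8, 17, 16, 13, 17]. The pivot is placed at index 4. All elements to the left of the pivot are <= 17, and all elements to the right are > 17.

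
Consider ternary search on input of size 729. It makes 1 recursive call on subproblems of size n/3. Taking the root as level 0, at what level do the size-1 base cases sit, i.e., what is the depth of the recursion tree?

For divide and conquer with division factor 3:

Problem sizes at each level:
Level 0: 729
Level 1: 243
Level 2: 81
Level 3: 27
Level 4: 9
Level 5: 3
Level 6: 1

The root is level 0 and the size-1 base case is level 6 (the tree spans levels 0 through 6, i.e. 7 levels counting the root), so the depth is the number of divisions: log_3(729) = 6

The recursion tree depth is log_3(729) = 6. At each level, the problem size is divided by 3, so it takes 6 divisions to reduce to a base case of size 1. The algorithm makes 1 recursive call at each level.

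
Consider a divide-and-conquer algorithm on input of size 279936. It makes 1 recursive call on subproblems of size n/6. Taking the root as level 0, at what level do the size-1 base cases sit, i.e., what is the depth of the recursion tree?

For divide and conquer with division factor 6:

Problem sizes at each level:
Level 0: 279936
Level 1: 46656
Level 2: 7776
Level 3: 1296
Level 4: 216
Level 5: 36
Level 6: 6
Level 7: 1

The root is level 0 and the size-1 base case is level 7 (the tree spans levels 0 through 7, i.e. 8 levels counting the root), so the depth is the number of divisions: log_6(279936) = 7

The recursion tree depth is log_6(279936) = 7. At each level, the problem size is divided by 6, so it takes 7 divisions to reduce to a base case of size 1. The algorithm makes 1 recursive call at each level.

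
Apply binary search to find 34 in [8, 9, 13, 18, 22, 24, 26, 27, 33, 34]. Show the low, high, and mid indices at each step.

Binary search for 34 in [8, 9, 13, 18, 22, 24, 26, 27, 33, 34]:

lo=0, hi=9, mid=4, arr[mid]=22 -> 22 < 34, search right half
lo=5, hi=9, mid=7, arr[mid]=27 -> 27 < 34, search right half
lo=8, hi=9, mid=8, arr[mid]=33 -> 33 < 34, search right half
lo=9, hi=9, mid=9, arr[mid]=34 -> Found target at index 9!

Binary search finds 34 at index 9 after 4 comparisons. The search repeatedly halves the search space by comparing with the middle element.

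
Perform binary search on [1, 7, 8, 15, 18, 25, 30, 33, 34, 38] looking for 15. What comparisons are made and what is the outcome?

Binary search for 15 in [1, 7, 8, 15, 18, 25, 30, 33, 34, 38]:

lo=0, hi=9, mid=4, arr[mid]=18 -> 18 > 15, search left half
lo=0, hi=3, mid=1, arr[mid]=7 -> 7 < 15, search right half
lo=2, hi=3, mid=2, arr[mid]=8 -> 8 < 15, search right half
lo=3, hi=3, mid=3, arr[mid]=15 -> Found target at index 3!

Binary search finds 15 at index 3 after 4 comparisons. The search repeatedly halves the search space by comparing with the middle element.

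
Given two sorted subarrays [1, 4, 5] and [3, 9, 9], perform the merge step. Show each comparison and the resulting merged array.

Merging process:

Compare 1 vs 3: take 1 from left. Merged: [1]
Compare 4 vs 3: take 3 from right. Merged: [1, 3]
Compare 4 vs 9: take 4 from left. Merged: [1, 3, 4]
Compare 5 vs 9: take 5 from left. Merged: [1, 3, 4, 5]
Append remaining from right: [9, 9]. Merged: [1, 3, 4, 5, 9, 9]

Final merged array: [1, 3, 4, 5, 9, 9]
Total comparisons: 4

The merged array is [1, 3, 4, 5, 9, 9], requiring 4 comparisons. The merge step runs in O(n) time where n is the total number of elements.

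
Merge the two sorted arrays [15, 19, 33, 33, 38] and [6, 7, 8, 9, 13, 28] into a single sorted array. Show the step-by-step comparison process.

Merging process:

Compare 15 vs 6: take 6 from right. Merged: [6]
Compare 15 vs 7: take 7 from right. Merged: [6, 7]
Compare 15 vs 8: take 8 from right. Merged: [6, 7, 8]
Compare 15 vs 9: take 9 from right. Merged: [6, 7, 8, 9]
Compare 15 vs 13: take 13 from right. Merged: [6, 7, 8, 9, 13]
Compare 15 vs 28: take 15 from left. Merged: [6, 7, 8, 9, 13, 15]
Compare 19 vs 28: take 19 from left. Merged: [6, 7, 8, 9, 13, 15, 19]
Compare 33 vs 28: take 28 from right. Merged: [6, 7, 8, 9, 13, 15, 19, 28]
Append remaining from left: [33, 33, 38]. Merged: [6, 7, 8, 9, 13, 15, 19, 28, 33, 33, 38]

Final merged array: [6, 7, 8, 9, 13, 15, 19, 28, 33, 33, 38]
Total comparisons: 8

The merged array is [6, 7, 8, 9, 13, 15, 19, 28, 33, 33, 38], requiring 8 comparisons. The merge step runs in O(n) time where n is the total number of elements.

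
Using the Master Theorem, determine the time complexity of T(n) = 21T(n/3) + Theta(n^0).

Master Theorem for T(n) = 21T(n/3) + O(n^0):

a = 21, b = 3, c = 0
log_b(a) = log_3(21) = 2.7712

Case 1: c = 0 < log_3(21) = 2.7712
T(n) = O(n^(log_3 21))

For T(n) = 21T(n/3) + O(n^0): log_3(21) = 2.7712. This is Case 1 of the Master Theorem (c < log_b(a), work dominated by leaves), giving O(n^(log_3 21)).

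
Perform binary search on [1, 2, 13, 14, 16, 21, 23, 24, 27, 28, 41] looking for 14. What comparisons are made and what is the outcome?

Binary search for 14 in [1, 2, 13, 14, 16, 21, 23, 24, 27, 28, 41]:

lo=0, hi=10, mid=5, arr[mid]=21 -> 21 > 14, search left half
lo=0, hi=4, mid=2, arr[mid]=13 -> 13 < 14, search right half
lo=3, hi=4, mid=3, arr[mid]=14 -> Found target at index 3!

Binary search finds 14 at index 3 after 3 comparisons. The search repeatedly halves the search space by comparing with the middle element.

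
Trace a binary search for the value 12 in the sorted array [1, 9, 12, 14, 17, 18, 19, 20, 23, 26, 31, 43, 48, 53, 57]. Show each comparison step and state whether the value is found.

Binary search for 12 in [1, 9, 12, 14, 17, 18, 19, 20, 23, 26, 31, 43, 48, 53, 57]:

lo=0, hi=14, mid=7, arr[mid]=20 -> 20 > 12, search left half
lo=0, hi=6, mid=3, arr[mid]=14 -> 14 > 12, search left half
lo=0, hi=2, mid=1, arr[mid]=9 -> 9 < 12, search right half
lo=2, hi=2, mid=2, arr[mid]=12 -> Found target at index 2!

Binary search finds 12 at index 2 after 4 comparisons. The search repeatedly halves the search space by comparing with the middle element.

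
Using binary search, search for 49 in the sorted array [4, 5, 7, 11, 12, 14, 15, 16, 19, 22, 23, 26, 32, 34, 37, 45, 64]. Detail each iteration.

Binary search for 49 in [4, 5, 7, 11, 12, 14, 15, 16, 19, 22, 23, 26, 32, 34, 37, 45, 64]:

lo=0, hi=16, mid=8, arr[mid]=19 -> 19 < 49, search right half
lo=9, hi=16, mid=12, arr[mid]=32 -> 32 < 49, search right half
lo=13, hi=16, mid=14, arr[mid]=37 -> 37 < 49, search right half
lo=15, hi=16, mid=15, arr[mid]=45 -> 45 < 49, search right half
lo=16, hi=16, mid=16, arr[mid]=64 -> 64 > 49, search left half
lo=16 > hi=15, target 49 not found

Binary search determines that 49 is not in the array after 5 comparisons. The search space was exhausted without finding the target.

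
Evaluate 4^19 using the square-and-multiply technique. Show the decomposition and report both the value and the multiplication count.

Computing 4^19 by squaring (build up from 4^1; each line after the first costs one multiplication):

4^1 = 4
4^2 = (4^1)^2 = 4^2 = 16
4^4 = (4^2)^2 = 16^2 = 256
4^8 = (4^4)^2 = 256^2 = 65536
4^9 = 4 * 4^8 = 4 * 65536 = 262144
4^18 = (4^9)^2 = 262144^2 = 68719476736
4^19 = 4 * 4^18 = 4 * 68719476736 = 274877906944

Result: 274877906944
Multiplications needed: 6 (6 lines after 4^1)

4^19 = 274877906944. Using exponentiation by squaring, this requires 6 multiplications. The key idea: if the exponent is even, square the half-power; if odd, multiply by the base once.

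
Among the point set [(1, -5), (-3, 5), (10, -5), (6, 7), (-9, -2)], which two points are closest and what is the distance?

Computing all pairwise distances among 5 points:

d((1, -5), (-3, 5)) = 10.7703
d((1, -5), (10, -5)) = 9.0 <-- minimum
d((1, -5), (6, 7)) = 13.0
d((1, -5), (-9, -2)) = 10.4403
d((-3, 5), (10, -5)) = 16.4012
d((-3, 5), (6, 7)) = 9.2195
d((-3, 5), (-9, -2)) = 9.2195
d((10, -5), (6, 7)) = 12.6491
d((10, -5), (-9, -2)) = 19.2354
d((6, 7), (-9, -2)) = 17.4929

Closest pair: (1, -5) and (10, -5) with distance 9.0

The closest pair is (1, -5) and (10, -5) with Euclidean distance 9.0. For 5 points, brute-force pairwise comparison is shown above. For large n, the divide-and-conquer algorithm (sort by x, recurse on halves, check the dividing strip) achieves O(n log n).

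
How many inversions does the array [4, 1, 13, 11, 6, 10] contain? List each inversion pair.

Finding inversions in [4, 1, 13, 11, 6, 10]:

(0, 1): arr[0]=4 > arr[1]=1
(2, 3): arr[2]=13 > arr[3]=11
(2, 4): arr[2]=13 > arr[4]=6
(2, 5): arr[2]=13 > arr[5]=10
(3, 4): arr[3]=11 > arr[4]=6
(3, 5): arr[3]=11 > arr[5]=10

Total inversions: 6

The array has 6 inversion(s): (0,1), (2,3), (2,4), (2,5), (3,4), (3,5). Each pair (i,j) satisfies i < j and arr[i] > arr[j].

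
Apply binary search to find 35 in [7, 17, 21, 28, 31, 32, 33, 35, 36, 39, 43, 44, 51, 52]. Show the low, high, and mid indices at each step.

Binary search for 35 in [7, 17, 21, 28, 31, 32, 33, 35, 36, 39, 43, 44, 51, 52]:

lo=0, hi=13, mid=6, arr[mid]=33 -> 33 < 35, search right half
lo=7, hi=13, mid=10, arr[mid]=43 -> 43 > 35, search left half
lo=7, hi=9, mid=8, arr[mid]=36 -> 36 > 35, search left half
lo=7, hi=7, mid=7, arr[mid]=35 -> Found target at index 7!

Binary search finds 35 at index 7 after 4 comparisons. The search repeatedly halves the search space by comparing with the middle element.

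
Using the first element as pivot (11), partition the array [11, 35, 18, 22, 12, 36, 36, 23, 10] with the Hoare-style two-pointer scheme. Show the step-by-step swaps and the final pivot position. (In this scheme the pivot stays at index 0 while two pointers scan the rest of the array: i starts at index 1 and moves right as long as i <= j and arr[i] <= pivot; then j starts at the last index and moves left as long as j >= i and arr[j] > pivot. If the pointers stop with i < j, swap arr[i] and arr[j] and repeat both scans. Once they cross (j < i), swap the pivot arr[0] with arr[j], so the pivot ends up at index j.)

Hoare-style two-pointer partition with pivot = 11:

Initial array: [11, 35, 18, 22, 12, 36, 36, 23, 10]

Pointers start at i = 1, j = 8.
i stops at index 1 (arr[1]=35 > 11), j stops at index 8 (arr[8]=10 <= 11): swap arr[1] and arr[8], array becomes [11, 10, 18, 22, 12, 36, 36, 23, 35]
i ends at 2, j ends at 1: the pointers have crossed (j < i), so scanning stops.

Swap pivot arr[0] with arr[1] to place pivot at position 1: [10, 11, 18, 22, 12, 36, 36, 23, 35]
Pivot position: 1

After partitioning with pivot 11, the array becomes [10, 11, 18, 22, 12, 36, 36, 23, 35]. The pivot is placed at index 1. All elements to the left of the pivot are <= 11, and all elements to the right are > 11.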